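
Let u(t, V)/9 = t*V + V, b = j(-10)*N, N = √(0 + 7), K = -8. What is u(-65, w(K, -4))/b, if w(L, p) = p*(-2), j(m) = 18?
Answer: -256*√7/7 ≈ -96.759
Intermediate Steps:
w(L, p) = -2*p
N = √7 ≈ 2.6458
b = 18*√7 ≈ 47.624
u(t, V) = 9*V + 9*V*t (u(t, V) = 9*(t*V + V) = 9*(V*t + V) = 9*(V + V*t) = 9*V + 9*V*t)
u(-65, w(K, -4))/b = (9*(-2*(-4))*(1 - 65))/((18*√7)) = (9*8*(-64))*(√7/126) = -256*√7/7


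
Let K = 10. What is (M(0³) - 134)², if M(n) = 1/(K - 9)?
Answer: 17689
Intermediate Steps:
M(n) = 1 (M(n) = 1/(10 - 9) = 1/1 = 1)
(M(0³) - 134)² = (1 - 134)² = (-133)² = 17689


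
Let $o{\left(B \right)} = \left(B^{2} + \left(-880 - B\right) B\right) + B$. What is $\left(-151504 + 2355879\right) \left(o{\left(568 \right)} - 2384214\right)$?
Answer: $-6356284451250$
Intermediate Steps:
$o{\left(B \right)} = B + B^{2} + B \left(-880 - B\right)$ ($o{\left(B \right)} = \left(B^{2} + B \left(-880 - B\right)\right) + B = B + B^{2} + B \left(-880 - B\right)$)
$\left(-151504 + 2355879\right) \left(o{\left(568 \right)} - 2384214\right) = \left(-151504 + 2355879\right) \left(\left(-879\right) 568 - 2384214\right) = 2204375 \left(-499272 - 2384214\right) = 2204375 \left(-2883486\right) = -6356284451250$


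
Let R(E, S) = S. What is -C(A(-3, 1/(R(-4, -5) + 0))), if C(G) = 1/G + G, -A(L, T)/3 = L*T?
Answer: 106/45 ≈ 2.3556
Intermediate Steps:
A(L, T) = -3*L*T
C(G) = G + 1/G
-C(A(-3, 1/(R(-4, -5) + 0))) = -(-3*(-3)/(-5 + 0) + 1/(-3*(-3)/(-5 + 0))) = -(-3*(-3)/(-5) + 1/(-3*(-3)/(-5))) = -(-3*(-3)*(-⅕) + 1/(-3*(-3)*(-⅕))) = -(-9/5 + 1/(-9/5)) = -(-9/5 - 5/9) = -1*(-106/45) = 106/45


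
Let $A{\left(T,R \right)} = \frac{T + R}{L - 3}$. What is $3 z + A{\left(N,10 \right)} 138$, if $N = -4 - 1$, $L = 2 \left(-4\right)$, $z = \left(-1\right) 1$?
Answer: $- \frac{723}{11} \approx -65.727$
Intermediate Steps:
$z = -1$
$L = -8$
$N = -5$
$A{\left(T,R \right)} = - \frac{R}{11} - \frac{T}{11}$ ($A{\left(T,R \right)} = \frac{T + R}{-8 - 3} = \frac{R + T}{-11} = \left(R + T\right) \left(- \frac{1}{11}\right) = - \frac{R}{11} - \frac{T}{11}$)
$3 z + A{\left(N,10 \right)} 138 = 3 \left(-1\right) + \left(\left(- \frac{1}{11}\right) 10 - - \frac{5}{11}\right) 138 = -3 + \left(- \frac{10}{11} + \frac{5}{11}\right) 138 = -3 - \frac{690}{11} = - \frac{723}{11}$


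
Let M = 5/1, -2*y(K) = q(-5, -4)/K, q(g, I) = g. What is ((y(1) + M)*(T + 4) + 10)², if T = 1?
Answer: 9025/4 ≈ 2256.3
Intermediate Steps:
y(K) = 5/(2*K) (y(K) = -(-5)/(2*K) = 5/(2*K))
M = 5 (M = 5*1 = 5)
((y(1) + M)*(T + 4) + 10)² = (((5/2)/1 + 5)*(1 + 4) + 10)² = (((5/2)*1 + 5)*5 + 10)² = ((5/2 + 5)*5 + 10)² = ((15/2)*5 + 10)² = (75/2 + 10)² = (95/2)² = 9025/4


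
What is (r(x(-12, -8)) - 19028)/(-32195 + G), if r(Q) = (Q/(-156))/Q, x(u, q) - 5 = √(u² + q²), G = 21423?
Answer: 2968369/1680432 ≈ 1.7664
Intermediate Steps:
x(u, q) = 5 + √(q² + u²) (x(u, q) = 5 + √(u² + q²) = 5 + √(q² + u²))
r(Q) = -1/156 (r(Q) = (Q*(-1/156))/Q = (-Q/156)/Q = -1/156)
(r(x(-12, -8)) - 19028)/(-32195 + G) = (-1/156 - 19028)/(-32195 + 21423) = -2968369/156/(-10772) = -2968369/156*(-1/10772) = 2968369/1680432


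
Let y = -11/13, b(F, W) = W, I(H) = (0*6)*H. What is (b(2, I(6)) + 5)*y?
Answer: -55/13 ≈ -4.2308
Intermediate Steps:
I(H) = 0 (I(H) = 0*H = 0)
y = -11/13 (y = -11*1/13 = -11/13 ≈ -0.84615)
(b(2, I(6)) + 5)*y = (0 + 5)*(-11/13) = 5*(-11/13) = -55/13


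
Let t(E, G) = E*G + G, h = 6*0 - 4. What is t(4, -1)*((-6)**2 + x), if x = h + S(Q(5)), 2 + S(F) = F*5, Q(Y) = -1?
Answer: -125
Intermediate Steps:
S(F) = -2 + 5*F (S(F) = -2 + F*5 = -2 + 5*F)
h = -4 (h = 0 - 4 = -4)
t(E, G) = G + E*G
x = -11 (x = -4 + (-2 + 5*(-1)) = -4 + (-2 - 5) = -4 - 7 = -11)
t(4, -1)*((-6)**2 + x) = (-(1 + 4))*((-6)**2 - 11) = (-1*5)*(36 - 11) = -5*25 = -125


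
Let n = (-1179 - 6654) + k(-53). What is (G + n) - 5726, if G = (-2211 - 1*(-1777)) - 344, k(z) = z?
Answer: -14390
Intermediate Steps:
n = -7886 (n = (-1179 - 6654) - 53 = -7833 - 53 = -7886)
G = -778 (G = (-2211 + 1777) - 344 = -434 - 344 = -778)
(G + n) - 5726 = (-778 - 7886) - 5726 = -8664 - 5726 = -14390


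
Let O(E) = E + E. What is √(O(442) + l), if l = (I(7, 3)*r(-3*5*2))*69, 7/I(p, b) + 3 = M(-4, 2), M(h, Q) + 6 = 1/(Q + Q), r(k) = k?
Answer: 2*√635 ≈ 50.398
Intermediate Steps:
O(E) = 2*E
M(h, Q) = -6 + 1/(2*Q) (M(h, Q) = -6 + 1/(Q + Q) = -6 + 1/(2*Q))
I(p, b) = -⅘ (I(p, b) = 7/(-3 + (-6 + (½)/2)) = 7/(-3 + (-6 + (½)*(½))) = 7/(-3 + (-6 + ¼)) = 7/(-3 - 23/4) = 7/(-35/4) = 7*(-4/35) = -⅘)
l = 1656 (l = -4*(-3*5)*2/5*69 = -(-12)*2*69 = -⅘*(-30)*69 = 24*69 = 1656)
√(O(442) + l) = √(2*442 + 1656) = √(884 + 1656) = √2540 = 2*√635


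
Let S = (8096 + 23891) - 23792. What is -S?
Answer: -8195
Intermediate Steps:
S = 8195 (S = 31987 - 23792 = 8195)
-S = -1*8195 = -8195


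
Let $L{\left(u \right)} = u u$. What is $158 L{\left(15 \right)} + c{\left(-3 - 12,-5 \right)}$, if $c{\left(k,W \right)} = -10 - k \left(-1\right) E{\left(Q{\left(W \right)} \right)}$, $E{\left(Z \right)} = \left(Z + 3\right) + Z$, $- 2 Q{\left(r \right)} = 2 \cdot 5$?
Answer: $35645$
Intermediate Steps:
$Q{\left(r \right)} = -5$ ($Q{\left(r \right)} = - \frac{2 \cdot 5}{2} = \left(- \frac{1}{2}\right) 10 = -5$)
$E{\left(Z \right)} = 3 + 2 Z$ ($E{\left(Z \right)} = \left(3 + Z\right) + Z = 3 + 2 Z$)
$L{\left(u \right)} = u^{2}$
$c{\left(k,W \right)} = -10 - 7 k$ ($c{\left(k,W \right)} = -10 - k \left(-1\right) \left(3 + 2 \left(-5\right)\right) = -10 - - k \left(3 - 10\right) = -10 - - k \left(-7\right) = -10 - 7 k$)
$158 L{\left(15 \right)} + c{\left(-3 - 12,-5 \right)} = 158 \cdot 15^{2} - \left(10 + 7 \left(-3 - 12\right)\right) = 158 \cdot 225 - \left(10 + 7 \left(-3 - 12\right)\right) = 35550 - -95 = 35550 + \left(-10 + 105\right) = 35550 + 95 = 35645$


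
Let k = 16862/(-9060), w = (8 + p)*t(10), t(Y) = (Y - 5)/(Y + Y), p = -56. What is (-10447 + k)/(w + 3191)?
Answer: -4303031/1309170 ≈ -3.2868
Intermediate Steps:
t(Y) = (-5 + Y)/(2*Y) (t(Y) = (-5 + Y)/((2*Y)) = (-5 + Y)*(1/(2*Y)) = (-5 + Y)/(2*Y))
w = -12 (w = (8 - 56)*((½)*(-5 + 10)/10) = -24*5/10 = -48*¼ = -12)
k = -8431/4530 (k = 16862*(-1/9060) = -8431/4530 ≈ -1.8611)
(-10447 + k)/(w + 3191) = (-10447 - 8431/4530)/(-12 + 3191) = -47333341/4530/3179 = -47333341/4530*1/3179 = -4303031/1309170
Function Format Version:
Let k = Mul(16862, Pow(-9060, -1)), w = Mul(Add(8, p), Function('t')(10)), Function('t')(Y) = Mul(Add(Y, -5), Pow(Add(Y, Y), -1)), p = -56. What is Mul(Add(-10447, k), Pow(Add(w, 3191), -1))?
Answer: Rational(-4303031, 1309170) ≈ -3.2868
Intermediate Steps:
Function('t')(Y) = Mul(Rational(1, 2), Pow(Y, -1), Add(-5, Y)) (Function('t')(Y) = Mul(Add(-5, Y), Pow(Mul(2, Y), -1)) = Mul(Add(-5, Y), Mul(Rational(1, 2), Pow(Y, -1))) = Mul(Rational(1, 2), Pow(Y, -1), Add(-5, Y)))
w = -12 (w = Mul(Add(8, -56), Mul(Rational(1, 2), Pow(10, -1), Add(-5, 10))) = Mul(-48, Mul(Rational(1, 2), Rational(1, 10), 5)) = Mul(-48, Rational(1, 4)) = -12)
k = Rational(-8431, 4530) (k = Mul(16862, Rational(-1, 9060)) = Rational(-8431, 4530) ≈ -1.8611)
Mul(Add(-10447, k), Pow(Add(w, 3191), -1)) = Mul(Add(-10447, Rational(-8431, 4530)), Pow(Add(-12, 3191), -1)) = Mul(Rational(-47333341, 4530), Pow(3179, -1)) = Mul(Rational(-47333341, 4530), Rational(1, 3179)) = Rational(-4303031, 1309170)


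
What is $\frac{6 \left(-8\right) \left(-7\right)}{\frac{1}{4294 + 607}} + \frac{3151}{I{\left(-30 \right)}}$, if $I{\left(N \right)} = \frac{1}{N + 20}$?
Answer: $1615226$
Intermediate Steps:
$I{\left(N \right)} = \frac{1}{20 + N}$
$\frac{6 \left(-8\right) \left(-7\right)}{\frac{1}{4294 + 607}} + \frac{3151}{I{\left(-30 \right)}} = \frac{6 \left(-8\right) \left(-7\right)}{\frac{1}{4294 + 607}} + \frac{3151}{\frac{1}{20 - 30}} = \frac{\left(-48\right) \left(-7\right)}{\frac{1}{4901}} + \frac{3151}{\frac{1}{-10}} = 336 \frac{1}{\frac{1}{4901}} + \frac{3151}{- \frac{1}{10}} = 336 \cdot 4901 + 3151 \left(-10\right) = 1646736 - 31510 = 1615226$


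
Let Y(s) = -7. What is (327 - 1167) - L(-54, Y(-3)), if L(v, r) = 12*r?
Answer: -756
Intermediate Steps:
(327 - 1167) - L(-54, Y(-3)) = (327 - 1167) - 12*(-7) = -840 - 1*(-84) = -840 + 84 = -756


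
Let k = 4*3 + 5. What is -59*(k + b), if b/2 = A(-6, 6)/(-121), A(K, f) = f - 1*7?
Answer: -121481/121 ≈ -1004.0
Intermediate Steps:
A(K, f) = -7 + f (A(K, f) = f - 7 = -7 + f)
k = 17 (k = 12 + 5 = 17)
b = 2/121 (b = 2*((-7 + 6)/(-121)) = 2*(-1*(-1/121)) = 2*(1/121) = 2/121 ≈ 0.016529)
-59*(k + b) = -59*(17 + 2/121) = -59*2059/121 = -121481/121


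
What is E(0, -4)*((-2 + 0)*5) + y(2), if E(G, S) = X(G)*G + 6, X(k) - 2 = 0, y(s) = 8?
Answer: -52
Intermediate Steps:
X(k) = 2 (X(k) = 2 + 0 = 2)
E(G, S) = 6 + 2*G (E(G, S) = 2*G + 6 = 6 + 2*G)
E(0, -4)*((-2 + 0)*5) + y(2) = (6 + 2*0)*((-2 + 0)*5) + 8 = (6 + 0)*(-2*5) + 8 = 6*(-10) + 8 = -60 + 8 = -52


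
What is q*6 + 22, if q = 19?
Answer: 136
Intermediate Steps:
q*6 + 22 = 19*6 + 22 = 114 + 22 = 136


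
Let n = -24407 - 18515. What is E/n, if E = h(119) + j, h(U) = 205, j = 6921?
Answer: -3563/21461 ≈ -0.16602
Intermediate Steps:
n = -42922
E = 7126 (E = 205 + 6921 = 7126)
E/n = 7126/(-42922) = 7126*(-1/42922) = -3563/21461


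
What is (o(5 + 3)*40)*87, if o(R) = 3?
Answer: 10440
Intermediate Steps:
(o(5 + 3)*40)*87 = (3*40)*87 = 120*87 = 10440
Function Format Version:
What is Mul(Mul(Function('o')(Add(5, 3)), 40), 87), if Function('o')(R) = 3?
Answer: 10440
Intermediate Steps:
Mul(Mul(Function('o')(Add(5, 3)), 40), 87) = Mul(Mul(3, 40), 87) = Mul(120, 87) = 10440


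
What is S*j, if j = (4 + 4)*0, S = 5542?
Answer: 0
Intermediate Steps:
j = 0 (j = 8*0 = 0)
S*j = 5542*0 = 0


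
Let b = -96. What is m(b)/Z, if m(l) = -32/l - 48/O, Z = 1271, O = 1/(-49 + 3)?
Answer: 6625/3813 ≈ 1.7375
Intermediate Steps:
O = -1/46 (O = 1/(-46) = -1/46 ≈ -0.021739)
m(l) = 2208 - 32/l (m(l) = -32/l - 48/(-1/46) = -32/l - 48*(-46) = -32/l + 2208 = 2208 - 32/l)
m(b)/Z = (2208 - 32/(-96))/1271 = (2208 - 32*(-1/96))*(1/1271) = (2208 + ⅓)*(1/1271) = (6625/3)*(1/1271) = 6625/3813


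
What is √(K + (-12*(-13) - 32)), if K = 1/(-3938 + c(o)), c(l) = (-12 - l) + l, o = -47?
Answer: √77388242/790 ≈ 11.136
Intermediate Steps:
c(l) = -12
K = -1/3950 (K = 1/(-3938 - 12) = 1/(-3950) = -1/3950 ≈ -0.00025316)
√(K + (-12*(-13) - 32)) = √(-1/3950 + (-12*(-13) - 32)) = √(-1/3950 + (156 - 32)) = √(-1/3950 + 124) = √(489799/3950) = √77388242/790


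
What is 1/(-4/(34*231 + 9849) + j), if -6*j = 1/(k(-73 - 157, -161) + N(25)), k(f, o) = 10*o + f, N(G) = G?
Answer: -21420630/2873 ≈ -7455.8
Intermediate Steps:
k(f, o) = f + 10*o
j = 1/10890 (j = -1/(6*(((-73 - 157) + 10*(-161)) + 25)) = -1/(6*((-230 - 1610) + 25)) = -1/(6*(-1840 + 25)) = -1/6/(-1815) = -1/6*(-1/1815) = 1/10890 ≈ 9.1827e-5)
1/(-4/(34*231 + 9849) + j) = 1/(-4/(34*231 + 9849) + 1/10890) = 1/(-4/(7854 + 9849) + 1/10890) = 1/(-4/17703 + 1/10890) = 1/(-2873/21420630) = -21420630/2873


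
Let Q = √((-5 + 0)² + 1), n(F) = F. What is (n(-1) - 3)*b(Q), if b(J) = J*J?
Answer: -104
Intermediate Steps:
Q = √26 (Q = √((-5)² + 1) = √(25 + 1) = √26 ≈ 5.0990)
b(J) = J²
(n(-1) - 3)*b(Q) = (-1 - 3)*(√26)² = -4*26 = -104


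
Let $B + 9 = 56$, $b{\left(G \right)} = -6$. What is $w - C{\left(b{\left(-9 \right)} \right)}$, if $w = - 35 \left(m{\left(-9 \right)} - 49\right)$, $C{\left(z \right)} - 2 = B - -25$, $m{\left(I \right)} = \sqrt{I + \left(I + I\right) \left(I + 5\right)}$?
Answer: $1641 - 105 \sqrt{7} \approx 1363.2$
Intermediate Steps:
$B = 47$ ($B = -9 + 56 = 47$)
$m{\left(I \right)} = \sqrt{I + 2 I \left(5 + I\right)}$
$C{\left(z \right)} = 74$ ($C{\left(z \right)} = 2 + \left(47 - -25\right) = 2 + \left(47 + 25\right) = 2 + 72 = 74$)
$w = 1715 - 105 \sqrt{7}$ ($w = - 35 \left(\sqrt{- 9 \left(11 + 2 \left(-9\right)\right)} - 49\right) = - 35 \left(\sqrt{- 9 \left(11 - 18\right)} - 49\right) = - 35 \left(\sqrt{\left(-9\right) \left(-7\right)} - 49\right) = - 35 \left(\sqrt{63} - 49\right) = - 35 \left(3 \sqrt{7} - 49\right) = - 35 \left(-49 + 3 \sqrt{7}\right) = 1715 - 105 \sqrt{7} \approx 1437.2$)
$w - C{\left(b{\left(-9 \right)} \right)} = \left(1715 - 105 \sqrt{7}\right) - 74 = 1641 - 105 \sqrt{7}$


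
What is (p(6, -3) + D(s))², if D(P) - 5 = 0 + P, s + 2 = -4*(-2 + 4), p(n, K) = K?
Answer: 64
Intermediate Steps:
s = -10 (s = -2 - 4*(-2 + 4) = -2 - 4*2 = -2 - 8 = -10)
D(P) = 5 + P (D(P) = 5 + (0 + P) = 5 + P)
(p(6, -3) + D(s))² = (-3 + (5 - 10))² = (-3 - 5)² = (-8)² = 64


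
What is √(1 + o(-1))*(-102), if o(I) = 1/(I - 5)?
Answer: -17*√30 ≈ -93.113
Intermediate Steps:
o(I) = 1/(-5 + I)
√(1 + o(-1))*(-102) = √(1 + 1/(-5 - 1))*(-102) = √(1 + 1/(-6))*(-102) = √(1 - ⅙)*(-102) = √(⅚)*(-102) = (√30/6)*(-102) = -17*√30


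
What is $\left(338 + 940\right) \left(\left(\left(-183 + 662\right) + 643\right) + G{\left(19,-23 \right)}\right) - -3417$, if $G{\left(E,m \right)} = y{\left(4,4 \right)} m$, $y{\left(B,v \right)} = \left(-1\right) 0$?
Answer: $1437333$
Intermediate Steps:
$y{\left(B,v \right)} = 0$
$G{\left(E,m \right)} = 0$ ($G{\left(E,m \right)} = 0 m = 0$)
$\left(338 + 940\right) \left(\left(\left(-183 + 662\right) + 643\right) + G{\left(19,-23 \right)}\right) - -3417 = \left(338 + 940\right) \left(\left(\left(-183 + 662\right) + 643\right) + 0\right) - -3417 = 1278 \left(\left(479 + 643\right) + 0\right) + 3417 = 1278 \left(1122 + 0\right) + 3417 = 1278 \cdot 1122 + 3417 = 1433916 + 3417 = 1437333$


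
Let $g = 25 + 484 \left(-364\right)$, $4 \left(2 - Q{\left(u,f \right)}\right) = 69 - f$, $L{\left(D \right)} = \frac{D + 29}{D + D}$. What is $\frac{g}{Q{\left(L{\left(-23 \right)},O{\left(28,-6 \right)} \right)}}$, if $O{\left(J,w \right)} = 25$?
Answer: $\frac{58717}{3} \approx 19572.0$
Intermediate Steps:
$L{\left(D \right)} = \frac{29 + D}{2 D}$
$Q{\left(u,f \right)} = - \frac{61}{4} + \frac{f}{4}$ ($Q{\left(u,f \right)} = 2 - \frac{69 - f}{4} = 2 + \left(- \frac{69}{4} + \frac{f}{4}\right) = - \frac{61}{4} + \frac{f}{4}$)
$g = -176151$ ($g = 25 - 176176 = -176151$)
$\frac{g}{Q{\left(L{\left(-23 \right)},O{\left(28,-6 \right)} \right)}} = - \frac{176151}{- \frac{61}{4} + \frac{1}{4} \cdot 25} = - \frac{176151}{- \frac{61}{4} + \frac{25}{4}} = - \frac{176151}{-9} = \left(-176151\right) \left(- \frac{1}{9}\right) = \frac{58717}{3}$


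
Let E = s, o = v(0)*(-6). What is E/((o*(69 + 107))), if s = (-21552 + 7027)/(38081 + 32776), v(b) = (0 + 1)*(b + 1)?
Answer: 14525/74824992 ≈ 0.00019412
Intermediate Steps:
v(b) = 1 + b (v(b) = 1*(1 + b) = 1 + b)
s = -14525/70857 ≈ -0.20499
o = -6 (o = (1 + 0)*(-6) = 1*(-6) = -6)
E = -14525/70857 ≈ -0.20499
E/((o*(69 + 107))) = -14525*(-1/(6*(69 + 107)))/70857 = -14525/(70857*((-6*176))) = -14525/70857/(-1056) = -14525/70857*(-1/1056) = 14525/74824992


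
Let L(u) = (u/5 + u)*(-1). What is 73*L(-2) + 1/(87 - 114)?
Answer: 23647/135 ≈ 175.16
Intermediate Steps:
L(u) = -6*u/5 (L(u) = (u*(⅕) + u)*(-1) = (u/5 + u)*(-1) = (6*u/5)*(-1) = -6*u/5)
73*L(-2) + 1/(87 - 114) = 73*(-6/5*(-2)) + 1/(87 - 114) = 73*(12/5) + 1/(-27) = 876/5 - 1/27 = 23647/135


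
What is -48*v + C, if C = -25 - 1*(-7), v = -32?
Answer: 1518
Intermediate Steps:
C = -18 (C = -25 + 7 = -18)
-48*v + C = -48*(-32) - 18 = 1536 - 18 = 1518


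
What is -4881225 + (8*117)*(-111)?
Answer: -4985121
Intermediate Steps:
-4881225 + (8*117)*(-111) = -4881225 + 936*(-111) = -4881225 - 103896 = -4985121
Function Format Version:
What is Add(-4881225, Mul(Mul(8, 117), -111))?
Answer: -4985121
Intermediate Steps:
Add(-4881225, Mul(Mul(8, 117), -111)) = Add(-4881225, Mul(936, -111)) = Add(-4881225, -103896) = -4985121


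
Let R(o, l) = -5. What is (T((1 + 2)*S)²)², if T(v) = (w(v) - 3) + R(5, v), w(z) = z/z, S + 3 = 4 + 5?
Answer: 2401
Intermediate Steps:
S = 6 (S = -3 + (4 + 5) = -3 + 9 = 6)
w(z) = 1
T(v) = -7 (T(v) = (1 - 3) - 5 = -2 - 5 = -7)
(T((1 + 2)*S)²)² = ((-7)²)² = 49² = 2401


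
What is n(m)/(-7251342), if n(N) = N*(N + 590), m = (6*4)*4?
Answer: -1568/172651 ≈ -0.0090819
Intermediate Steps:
m = 96 (m = 24*4 = 96)
n(N) = N*(590 + N)
n(m)/(-7251342) = (96*(590 + 96))/(-7251342) = (96*686)*(-1/7251342) = 65856*(-1/7251342) = -1568/172651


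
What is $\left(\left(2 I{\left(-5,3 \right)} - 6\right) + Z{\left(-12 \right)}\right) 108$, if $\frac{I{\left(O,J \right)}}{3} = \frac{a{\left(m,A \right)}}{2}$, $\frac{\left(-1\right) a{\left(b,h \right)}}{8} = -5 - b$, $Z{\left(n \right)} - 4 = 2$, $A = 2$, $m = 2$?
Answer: $18144$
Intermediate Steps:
$Z{\left(n \right)} = 6$ ($Z{\left(n \right)} = 4 + 2 = 6$)
$a{\left(b,h \right)} = 40 + 8 b$ ($a{\left(b,h \right)} = - 8 \left(-5 - b\right) = 40 + 8 b$)
$I{\left(O,J \right)} = 84$ ($I{\left(O,J \right)} = 3 \frac{40 + 8 \cdot 2}{2} = 3 \left(40 + 16\right) \frac{1}{2} = 3 \cdot 56 \cdot \frac{1}{2} = 3 \cdot 28 = 84$)
$\left(\left(2 I{\left(-5,3 \right)} - 6\right) + Z{\left(-12 \right)}\right) 108 = \left(\left(2 \cdot 84 - 6\right) + 6\right) 108 = \left(\left(168 - 6\right) + 6\right) 108 = \left(162 + 6\right) 108 = 168 \cdot 108 = 18144$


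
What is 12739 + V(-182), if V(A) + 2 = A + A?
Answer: 12373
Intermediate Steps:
V(A) = -2 + 2*A (V(A) = -2 + (A + A) = -2 + 2*A)
12739 + V(-182) = 12739 + (-2 + 2*(-182)) = 12739 + (-2 - 364) = 12739 - 366 = 12373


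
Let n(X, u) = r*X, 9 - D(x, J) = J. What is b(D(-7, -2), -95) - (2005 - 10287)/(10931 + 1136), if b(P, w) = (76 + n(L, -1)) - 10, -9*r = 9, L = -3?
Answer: 840905/12067 ≈ 69.686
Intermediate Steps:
D(x, J) = 9 - J
r = -1 (r = -1/9*9 = -1)
n(X, u) = -X
b(P, w) = 69 (b(P, w) = (76 - 1*(-3)) - 10 = (76 + 3) - 10 = 79 - 10 = 69)
b(D(-7, -2), -95) - (2005 - 10287)/(10931 + 1136) = 69 - (2005 - 10287)/(10931 + 1136) = 69 - (-8282)/12067 = 69 - 1*(-8282/12067) = 69 + 8282/12067 = 840905/12067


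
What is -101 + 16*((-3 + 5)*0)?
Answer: -101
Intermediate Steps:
-101 + 16*((-3 + 5)*0) = -101 + 16*(2*0) = -101 + 16*0 = -101 + 0 = -101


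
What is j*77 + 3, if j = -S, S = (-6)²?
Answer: -2769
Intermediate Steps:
S = 36
j = -36 (j = -1*36 = -36)
j*77 + 3 = -36*77 + 3 = -2772 + 3 = -2769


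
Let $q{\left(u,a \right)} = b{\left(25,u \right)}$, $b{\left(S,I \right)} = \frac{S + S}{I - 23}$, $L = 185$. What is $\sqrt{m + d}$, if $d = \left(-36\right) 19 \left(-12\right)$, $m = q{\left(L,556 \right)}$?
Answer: $\frac{\sqrt{664873}}{9} \approx 90.6$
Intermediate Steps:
$b{\left(S,I \right)} = \frac{2 S}{-23 + I}$
$q{\left(u,a \right)} = \frac{50}{-23 + u}$ ($q{\left(u,a \right)} = 2 \cdot 25 \frac{1}{-23 + u} = \frac{50}{-23 + u}$)
$m = \frac{25}{81}$ ($m = \frac{50}{-23 + 185} = \frac{50}{162} = 50 \cdot \frac{1}{162} = \frac{25}{81} \approx 0.30864$)
$d = 8208$ ($d = \left(-684\right) \left(-12\right) = 8208$)
$\sqrt{m + d} = \sqrt{\frac{25}{81} + 8208} = \sqrt{\frac{664873}{81}} = \frac{\sqrt{664873}}{9}$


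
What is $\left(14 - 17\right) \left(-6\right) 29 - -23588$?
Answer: $24110$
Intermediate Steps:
$\left(14 - 17\right) \left(-6\right) 29 - -23588 = \left(-3\right) \left(-6\right) 29 + 23588 = 18 \cdot 29 + 23588 = 522 + 23588 = 24110$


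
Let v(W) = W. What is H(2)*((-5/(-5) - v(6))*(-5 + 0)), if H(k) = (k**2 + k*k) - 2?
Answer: 150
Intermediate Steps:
H(k) = -2 + 2*k**2 (H(k) = (k**2 + k**2) - 2 = 2*k**2 - 2 = -2 + 2*k**2)
H(2)*((-5/(-5) - v(6))*(-5 + 0)) = (-2 + 2*2**2)*((-5/(-5) - 1*6)*(-5 + 0)) = (-2 + 2*4)*((-5*(-1/5) - 6)*(-5)) = (-2 + 8)*((1 - 6)*(-5)) = 6*(-5*(-5)) = 6*25 = 150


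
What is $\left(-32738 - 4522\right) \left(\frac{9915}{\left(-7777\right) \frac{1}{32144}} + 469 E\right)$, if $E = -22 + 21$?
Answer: $\frac{1715850535140}{1111} \approx 1.5444 \cdot 10^{9}$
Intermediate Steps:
$E = -1$
$\left(-32738 - 4522\right) \left(\frac{9915}{\left(-7777\right) \frac{1}{32144}} + 469 E\right) = \left(-32738 - 4522\right) \left(\frac{9915}{\left(-7777\right) \frac{1}{32144}} + 469 \left(-1\right)\right) = - 37260 \left(\frac{9915}{\left(-7777\right) \frac{1}{32144}} - 469\right) = - 37260 \left(\frac{9915}{- \frac{1111}{4592}} - 469\right) = - 37260 \left(9915 \left(- \frac{4592}{1111}\right) - 469\right) = - 37260 \left(- \frac{45529680}{1111} - 469\right) = \left(-37260\right) \left(- \frac{46050739}{1111}\right) = \frac{1715850535140}{1111}$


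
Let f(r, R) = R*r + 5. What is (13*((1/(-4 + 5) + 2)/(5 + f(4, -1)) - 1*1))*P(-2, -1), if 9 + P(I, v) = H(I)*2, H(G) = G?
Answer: 169/2 ≈ 84.500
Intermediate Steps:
f(r, R) = 5 + R*r
P(I, v) = -9 + 2*I (P(I, v) = -9 + I*2 = -9 + 2*I)
(13*((1/(-4 + 5) + 2)/(5 + f(4, -1)) - 1*1))*P(-2, -1) = (13*((1/(-4 + 5) + 2)/(5 + (5 - 1*4)) - 1*1))*(-9 + 2*(-2)) = (13*((1/1 + 2)/(5 + (5 - 4)) - 1))*(-9 - 4) = (13*((1 + 2)/(5 + 1) - 1))*(-13) = (13*(3/6 - 1))*(-13) = (13*(3*(⅙) - 1))*(-13) = (13*(½ - 1))*(-13) = (13*(-½))*(-13) = -13/2*(-13) = 169/2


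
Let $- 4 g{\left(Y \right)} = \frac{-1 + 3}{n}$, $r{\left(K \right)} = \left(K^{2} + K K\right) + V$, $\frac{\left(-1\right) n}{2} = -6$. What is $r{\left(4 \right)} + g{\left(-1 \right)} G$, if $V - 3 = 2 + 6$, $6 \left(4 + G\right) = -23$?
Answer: $\frac{6239}{144} \approx 43.326$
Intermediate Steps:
$n = 12$ ($n = \left(-2\right) \left(-6\right) = 12$)
$G = - \frac{47}{6}$ ($G = -4 + \frac{1}{6} \left(-23\right) = -4 - \frac{23}{6} = - \frac{47}{6} \approx -7.8333$)
$V = 11$ ($V = 3 + \left(2 + 6\right) = 3 + 8 = 11$)
$r{\left(K \right)} = 11 + 2 K^{2}$ ($r{\left(K \right)} = \left(K^{2} + K K\right) + 11 = \left(K^{2} + K^{2}\right) + 11 = 2 K^{2} + 11 = 11 + 2 K^{2}$)
$g{\left(Y \right)} = - \frac{1}{24}$ ($g{\left(Y \right)} = - \frac{\left(-1 + 3\right) \frac{1}{12}}{4} = - \frac{2 \cdot \frac{1}{12}}{4} = \left(- \frac{1}{4}\right) \frac{1}{6} = - \frac{1}{24}$)
$r{\left(4 \right)} + g{\left(-1 \right)} G = \left(11 + 2 \cdot 4^{2}\right) - - \frac{47}{144} = \left(11 + 2 \cdot 16\right) + \frac{47}{144} = \left(11 + 32\right) + \frac{47}{144} = 43 + \frac{47}{144} = \frac{6239}{144}$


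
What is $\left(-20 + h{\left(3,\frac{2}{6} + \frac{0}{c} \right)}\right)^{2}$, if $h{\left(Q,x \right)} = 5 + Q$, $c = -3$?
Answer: $144$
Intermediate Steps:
$\left(-20 + h{\left(3,\frac{2}{6} + \frac{0}{c} \right)}\right)^{2} = \left(-20 + \left(5 + 3\right)\right)^{2} = \left(-20 + 8\right)^{2} = \left(-12\right)^{2} = 144$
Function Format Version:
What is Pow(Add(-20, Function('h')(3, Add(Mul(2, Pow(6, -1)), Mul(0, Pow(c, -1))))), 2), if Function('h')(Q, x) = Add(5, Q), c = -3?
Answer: 144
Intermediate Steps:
Pow(Add(-20, Function('h')(3, Add(Mul(2, Pow(6, -1)), Mul(0, Pow(c, -1))))), 2) = Pow(Add(-20, Add(5, 3)), 2) = Pow(Add(-20, 8), 2) = Pow(-12, 2) = 144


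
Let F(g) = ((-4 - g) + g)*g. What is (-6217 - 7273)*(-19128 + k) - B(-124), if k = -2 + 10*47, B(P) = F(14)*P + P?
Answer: 251716580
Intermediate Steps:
F(g) = -4*g
B(P) = -55*P (B(P) = (-4*14)*P + P = -56*P + P = -55*P)
k = 468 (k = -2 + 470 = 468)
(-6217 - 7273)*(-19128 + k) - B(-124) = (-6217 - 7273)*(-19128 + 468) - (-55)*(-124) = -13490*(-18660) - 1*6820 = 251723400 - 6820 = 251716580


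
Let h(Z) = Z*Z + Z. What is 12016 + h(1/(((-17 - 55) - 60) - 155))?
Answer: 989745618/82369 ≈ 12016.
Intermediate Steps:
h(Z) = Z + Z**2 (h(Z) = Z**2 + Z = Z + Z**2)
12016 + h(1/(((-17 - 55) - 60) - 155)) = 12016 + (1 + 1/(((-17 - 55) - 60) - 155))/(((-17 - 55) - 60) - 155) = 12016 + (1 + 1/((-72 - 60) - 155))/((-72 - 60) - 155) = 12016 + (1 + 1/(-132 - 155))/(-132 - 155) = 12016 + (1 + 1/(-287))/(-287) = 12016 - (1 - 1/287)/287 = 12016 - 1/287*286/287 = 12016 - 286/82369 = 989745618/82369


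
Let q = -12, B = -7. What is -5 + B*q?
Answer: 79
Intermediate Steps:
-5 + B*q = -5 - 7*(-12) = -5 + 84 = 79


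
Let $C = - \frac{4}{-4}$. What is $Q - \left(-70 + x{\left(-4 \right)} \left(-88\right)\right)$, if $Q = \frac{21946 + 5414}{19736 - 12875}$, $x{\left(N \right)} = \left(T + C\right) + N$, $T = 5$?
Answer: $\frac{571722}{2287} \approx 249.99$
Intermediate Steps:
$C = 1$ ($C = \left(-4\right) \left(- \frac{1}{4}\right) = 1$)
$x{\left(N \right)} = 6 + N$ ($x{\left(N \right)} = \left(5 + 1\right) + N = 6 + N$)
$Q = \frac{9120}{2287}$ ($Q = \frac{27360}{6861} = 27360 \cdot \frac{1}{6861} = \frac{9120}{2287} \approx 3.9878$)
$Q - \left(-70 + x{\left(-4 \right)} \left(-88\right)\right) = \frac{9120}{2287} - \left(-70 + \left(6 - 4\right) \left(-88\right)\right) = \frac{9120}{2287} - \left(-70 + 2 \left(-88\right)\right) = \frac{9120}{2287} - \left(-70 - 176\right) = \frac{9120}{2287} - -246 = \frac{9120}{2287} + 246 = \frac{571722}{2287}$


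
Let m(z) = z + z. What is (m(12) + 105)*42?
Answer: 5418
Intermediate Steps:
m(z) = 2*z
(m(12) + 105)*42 = (2*12 + 105)*42 = (24 + 105)*42 = 129*42 = 5418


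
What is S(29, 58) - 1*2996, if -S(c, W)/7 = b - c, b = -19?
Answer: -2660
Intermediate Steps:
S(c, W) = 133 + 7*c (S(c, W) = -7*(-19 - c) = 133 + 7*c)
S(29, 58) - 1*2996 = (133 + 7*29) - 1*2996 = (133 + 203) - 2996 = 336 - 2996 = -2660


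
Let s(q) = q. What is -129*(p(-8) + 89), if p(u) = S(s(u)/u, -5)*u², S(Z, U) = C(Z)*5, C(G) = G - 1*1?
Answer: -11481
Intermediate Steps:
C(G) = -1 + G (C(G) = G - 1 = -1 + G)
S(Z, U) = -5 + 5*Z (S(Z, U) = (-1 + Z)*5 = -5 + 5*Z)
p(u) = 0 (p(u) = (-5 + 5*(u/u))*u² = (-5 + 5*1)*u² = (-5 + 5)*u² = 0*u² = 0)
-129*(p(-8) + 89) = -129*(0 + 89) = -129*89 = -11481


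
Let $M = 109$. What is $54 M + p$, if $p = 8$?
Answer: $5894$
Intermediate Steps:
$54 M + p = 54 \cdot 109 + 8 = 5886 + 8 = 5894$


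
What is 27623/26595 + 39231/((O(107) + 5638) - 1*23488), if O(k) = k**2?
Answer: -866533622/170234595 ≈ -5.0902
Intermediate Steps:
27623/26595 + 39231/((O(107) + 5638) - 1*23488) = 27623/26595 + 39231/((107**2 + 5638) - 1*23488) = 27623*(1/26595) + 39231/((11449 + 5638) - 23488) = 27623/26595 + 39231/(17087 - 23488) = 27623/26595 + 39231/(-6401) = 27623/26595 + 39231*(-1/6401) = 27623/26595 - 39231/6401 = -866533622/170234595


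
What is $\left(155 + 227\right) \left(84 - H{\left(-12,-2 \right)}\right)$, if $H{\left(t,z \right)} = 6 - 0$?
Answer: $29796$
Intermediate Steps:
$H{\left(t,z \right)} = 6$ ($H{\left(t,z \right)} = 6 + 0 = 6$)
$\left(155 + 227\right) \left(84 - H{\left(-12,-2 \right)}\right) = \left(155 + 227\right) \left(84 - 6\right) = 382 \left(84 - 6\right) = 382 \cdot 78 = 29796$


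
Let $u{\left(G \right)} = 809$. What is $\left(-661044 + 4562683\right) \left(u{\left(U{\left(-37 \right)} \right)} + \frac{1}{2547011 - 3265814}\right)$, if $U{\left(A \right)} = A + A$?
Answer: $\frac{2268848438955014}{718803} \approx 3.1564 \cdot 10^{9}$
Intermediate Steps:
$U{\left(A \right)} = 2 A$
$\left(-661044 + 4562683\right) \left(u{\left(U{\left(-37 \right)} \right)} + \frac{1}{2547011 - 3265814}\right) = \left(-661044 + 4562683\right) \left(809 + \frac{1}{2547011 - 3265814}\right) = 3901639 \left(809 + \frac{1}{-718803}\right) = 3901639 \left(809 - \frac{1}{718803}\right) = 3901639 \cdot \frac{581511626}{718803} = \frac{2268848438955014}{718803}$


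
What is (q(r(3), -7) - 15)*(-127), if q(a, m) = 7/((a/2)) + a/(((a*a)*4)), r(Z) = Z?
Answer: 5207/4 ≈ 1301.8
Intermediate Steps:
q(a, m) = 57/(4*a) (q(a, m) = 7/((a*(½))) + a/((a²*4)) = 7/((a/2)) + a/((4*a²)) = 7*(2/a) + a*(1/(4*a²)) = 14/a + 1/(4*a) = 57/(4*a))
(q(r(3), -7) - 15)*(-127) = ((57/4)/3 - 15)*(-127) = ((57/4)*(⅓) - 15)*(-127) = (19/4 - 15)*(-127) = -41/4*(-127) = 5207/4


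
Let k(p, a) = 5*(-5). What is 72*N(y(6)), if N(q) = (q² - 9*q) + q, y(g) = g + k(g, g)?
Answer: 36936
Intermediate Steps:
k(p, a) = -25
y(g) = -25 + g (y(g) = g - 25 = -25 + g)
N(q) = q² - 8*q
72*N(y(6)) = 72*((-25 + 6)*(-8 + (-25 + 6))) = 72*(-19*(-8 - 19)) = 72*(-19*(-27)) = 72*513 = 36936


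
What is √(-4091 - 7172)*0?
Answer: 0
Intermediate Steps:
√(-4091 - 7172)*0 = √(-11263)*0 = (I*√11263)*0 = 0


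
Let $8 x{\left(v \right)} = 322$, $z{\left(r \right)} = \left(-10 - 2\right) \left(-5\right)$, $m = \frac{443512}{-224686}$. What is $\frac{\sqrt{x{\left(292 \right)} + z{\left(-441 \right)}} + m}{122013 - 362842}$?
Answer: $\frac{221756}{27055452347} - \frac{\sqrt{401}}{481658} \approx -3.3379 \cdot 10^{-5}$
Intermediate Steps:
$m = - \frac{221756}{112343}$ ($m = 443512 \left(- \frac{1}{224686}\right) = - \frac{221756}{112343} \approx -1.9739$)
$z{\left(r \right)} = 60$ ($z{\left(r \right)} = \left(-12\right) \left(-5\right) = 60$)
$x{\left(v \right)} = \frac{161}{4}$ ($x{\left(v \right)} = \frac{1}{8} \cdot 322 = \frac{161}{4}$)
$\frac{\sqrt{x{\left(292 \right)} + z{\left(-441 \right)}} + m}{122013 - 362842} = \frac{\sqrt{\frac{161}{4} + 60} - \frac{221756}{112343}}{122013 - 362842} = \frac{\sqrt{\frac{401}{4}} - \frac{221756}{112343}}{-240829} = \left(\frac{\sqrt{401}}{2} - \frac{221756}{112343}\right) \left(- \frac{1}{240829}\right) = \left(- \frac{221756}{112343} + \frac{\sqrt{401}}{2}\right) \left(- \frac{1}{240829}\right) = \frac{221756}{27055452347} - \frac{\sqrt{401}}{481658}$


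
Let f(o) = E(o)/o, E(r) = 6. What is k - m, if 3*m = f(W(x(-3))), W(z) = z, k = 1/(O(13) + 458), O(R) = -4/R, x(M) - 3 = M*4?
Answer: 12017/53550 ≈ 0.22441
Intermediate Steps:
x(M) = 3 + 4*M (x(M) = 3 + M*4 = 3 + 4*M)
k = 13/5950 (k = 1/(-4/13 + 458) = 1/(5950/13) = 13/5950 ≈ 0.0021849)
f(o) = 6/o
m = -2/9 (m = (6/(3 + 4*(-3)))/3 = (6/(3 - 12))/3 = (6/(-9))/3 = (6*(-⅑))/3 = (⅓)*(-⅔) = -2/9 ≈ -0.22222)
k - m = 13/5950 - 1*(-2/9) = 13/5950 + 2/9 = 12017/53550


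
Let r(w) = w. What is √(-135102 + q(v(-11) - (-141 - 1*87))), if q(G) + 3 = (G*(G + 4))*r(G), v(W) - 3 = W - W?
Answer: √12404730 ≈ 3522.0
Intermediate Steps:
v(W) = 3 (v(W) = 3 + (W - W) = 3 + 0 = 3)
q(G) = -3 + G²*(4 + G) (q(G) = -3 + (G*(G + 4))*G = -3 + (G*(4 + G))*G = -3 + G²*(4 + G))
√(-135102 + q(v(-11) - (-141 - 1*87))) = √(-135102 + (-3 + (3 - (-141 - 1*87))³ + 4*(3 - (-141 - 1*87))²)) = √(-135102 + (-3 + (3 - (-141 - 87))³ + 4*(3 - (-141 - 87))²)) = √(-135102 + (-3 + (3 - 1*(-228))³ + 4*(3 - 1*(-228))²)) = √(-135102 + (-3 + (3 + 228)³ + 4*(3 + 228)²)) = √(-135102 + (-3 + 231³ + 4*231²)) = √(-135102 + (-3 + 12326391 + 4*53361)) = √(-135102 + (-3 + 12326391 + 213444)) = √(-135102 + 12539832) = √12404730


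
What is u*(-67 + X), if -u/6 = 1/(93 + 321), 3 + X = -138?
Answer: 208/69 ≈ 3.0145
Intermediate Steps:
X = -141 (X = -3 - 138 = -141)
u = -1/69 (u = -6/(93 + 321) = -6/414 = -6*1/414 = -1/69 ≈ -0.014493)
u*(-67 + X) = -(-67 - 141)/69 = -1/69*(-208) = 208/69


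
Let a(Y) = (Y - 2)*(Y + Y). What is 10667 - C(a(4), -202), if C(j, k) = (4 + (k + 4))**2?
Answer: -26969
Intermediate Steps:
a(Y) = 2*Y*(-2 + Y) (a(Y) = (-2 + Y)*(2*Y) = 2*Y*(-2 + Y))
C(j, k) = (8 + k)**2 (C(j, k) = (4 + (4 + k))**2 = (8 + k)**2)
10667 - C(a(4), -202) = 10667 - (8 - 202)**2 = 10667 - 1*(-194)**2 = 10667 - 1*37636 = 10667 - 37636 = -26969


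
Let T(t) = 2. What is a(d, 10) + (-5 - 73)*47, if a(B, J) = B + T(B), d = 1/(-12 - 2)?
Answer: -51297/14 ≈ -3664.1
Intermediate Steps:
d = -1/14 (d = 1/(-14) = -1/14 ≈ -0.071429)
a(B, J) = 2 + B (a(B, J) = B + 2 = 2 + B)
a(d, 10) + (-5 - 73)*47 = (2 - 1/14) + (-5 - 73)*47 = 27/14 - 78*47 = 27/14 - 3666 = -51297/14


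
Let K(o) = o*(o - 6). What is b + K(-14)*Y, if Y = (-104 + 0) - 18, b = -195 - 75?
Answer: -34430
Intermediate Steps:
K(o) = o*(-6 + o)
b = -270
Y = -122 (Y = -104 - 18 = -122)
b + K(-14)*Y = -270 - 14*(-6 - 14)*(-122) = -270 - 14*(-20)*(-122) = -270 + 280*(-122) = -270 - 34160 = -34430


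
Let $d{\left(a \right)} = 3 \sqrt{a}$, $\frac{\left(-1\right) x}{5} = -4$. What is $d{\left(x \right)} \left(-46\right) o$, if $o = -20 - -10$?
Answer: $2760 \sqrt{5} \approx 6171.5$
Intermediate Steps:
$x = 20$ ($x = \left(-5\right) \left(-4\right) = 20$)
$o = -10$ ($o = -20 + 10 = -10$)
$d{\left(x \right)} \left(-46\right) o = 3 \sqrt{20} \left(-46\right) \left(-10\right) = 3 \cdot 2 \sqrt{5} \left(-46\right) \left(-10\right) = 6 \sqrt{5} \left(-46\right) \left(-10\right) = - 276 \sqrt{5} \left(-10\right) = 2760 \sqrt{5}$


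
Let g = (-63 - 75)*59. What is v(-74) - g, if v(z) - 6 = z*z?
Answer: 13624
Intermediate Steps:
v(z) = 6 + z² (v(z) = 6 + z*z = 6 + z²)
g = -8142 (g = -138*59 = -8142)
v(-74) - g = (6 + (-74)²) - 1*(-8142) = (6 + 5476) + 8142 = 5482 + 8142 = 13624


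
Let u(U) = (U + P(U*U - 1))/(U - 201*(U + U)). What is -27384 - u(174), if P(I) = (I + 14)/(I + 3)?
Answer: -57851903339387/2112617172 ≈ -27384.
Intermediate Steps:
P(I) = (14 + I)/(3 + I)
u(U) = -(U + (13 + U**2)/(2 + U**2))/(401*U) (u(U) = (U + (14 + (U*U - 1))/(3 + (U*U - 1)))/(U - 201*(U + U)) = (U + (14 + (U**2 - 1))/(3 + (U**2 - 1)))/(U - 402*U) = (U + (14 + (-1 + U**2))/(3 + (-1 + U**2)))/(U - 402*U) = (U + (13 + U**2)/(2 + U**2))/((-401*U)) = (U + (13 + U**2)/(2 + U**2))*(-1/(401*U)) = -(U + (13 + U**2)/(2 + U**2))/(401*U))
-27384 - u(174) = -27384 - (-13 - 1*174**2 - 1*174*(2 + 174**2))/(401*174*(2 + 174**2)) = -27384 - (-13 - 1*30276 - 1*174*(2 + 30276))/(401*174*(2 + 30276)) = -27384 - (-13 - 30276 - 1*174*30278)/(401*174*30278) = -27384 - (-13 - 30276 - 5268372)/(401*174*30278) = -27384 - (-5298661)/(401*174*30278) = -27384 - 1*(-5298661/2112617172) = -27384 + 5298661/2112617172 = -57851903339387/2112617172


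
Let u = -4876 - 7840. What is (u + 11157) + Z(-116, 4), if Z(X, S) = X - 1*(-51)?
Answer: -1624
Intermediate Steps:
Z(X, S) = 51 + X (Z(X, S) = X + 51 = 51 + X)
u = -12716
(u + 11157) + Z(-116, 4) = (-12716 + 11157) + (51 - 116) = -1559 - 65 = -1624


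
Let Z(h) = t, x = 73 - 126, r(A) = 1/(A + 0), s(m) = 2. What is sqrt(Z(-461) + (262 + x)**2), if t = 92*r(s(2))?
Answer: sqrt(43727) ≈ 209.11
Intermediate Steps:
r(A) = 1/A
x = -53
t = 46 (t = 92/2 = 92*(1/2) = 46)
Z(h) = 46
sqrt(Z(-461) + (262 + x)**2) = sqrt(46 + (262 - 53)**2) = sqrt(46 + 209**2) = sqrt(46 + 43681) = sqrt(43727)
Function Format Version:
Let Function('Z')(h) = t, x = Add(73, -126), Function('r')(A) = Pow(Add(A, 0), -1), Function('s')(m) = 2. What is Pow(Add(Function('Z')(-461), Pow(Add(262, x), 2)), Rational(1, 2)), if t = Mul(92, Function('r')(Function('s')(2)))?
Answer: Pow(43727, Rational(1, 2)) ≈ 209.11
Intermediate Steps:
Function('r')(A) = Pow(A, -1)
x = -53
t = 46 (t = Mul(92, Pow(2, -1)) = Mul(92, Rational(1, 2)) = 46)
Function('Z')(h) = 46
Pow(Add(Function('Z')(-461), Pow(Add(262, x), 2)), Rational(1, 2)) = Pow(Add(46, Pow(Add(262, -53), 2)), Rational(1, 2)) = Pow(Add(46, Pow(209, 2)), Rational(1, 2)) = Pow(Add(46, 43681), Rational(1, 2)) = Pow(43727, Rational(1, 2))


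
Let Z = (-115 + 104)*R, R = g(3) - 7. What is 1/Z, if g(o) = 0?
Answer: 1/77 ≈ 0.012987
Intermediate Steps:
R = -7 (R = 0 - 7 = -7)
Z = 77 (Z = (-115 + 104)*(-7) = -11*(-7) = 77)
1/Z = 1/77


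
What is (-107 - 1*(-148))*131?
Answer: 5371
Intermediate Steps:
(-107 - 1*(-148))*131 = (-107 + 148)*131 = 41*131 = 5371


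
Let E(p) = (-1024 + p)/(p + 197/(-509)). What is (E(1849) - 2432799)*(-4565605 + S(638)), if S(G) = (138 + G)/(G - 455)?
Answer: 637525694515600937603/57397584 ≈ 1.1107e+13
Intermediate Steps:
E(p) = (-1024 + p)/(-197/509 + p) (E(p) = (-1024 + p)/(p + 197*(-1/509)) = (-1024 + p)/(p - 197/509) = (-1024 + p)/(-197/509 + p))
S(G) = (138 + G)/(-455 + G)
(E(1849) - 2432799)*(-4565605 + S(638)) = (509*(-1024 + 1849)/(-197 + 509*1849) - 2432799)*(-4565605 + (138 + 638)/(-455 + 638)) = (509*825/(-197 + 941141) - 2432799)*(-4565605 + 776/183) = (509*825/940944 - 2432799)*(-4565605 + (1/183)*776) = (509*(1/940944)*825 - 2432799)*(-4565605 + 776/183) = (139975/313648 - 2432799)*(-835504939/183) = -763042400777/313648*(-835504939/183) = 637525694515600937603/57397584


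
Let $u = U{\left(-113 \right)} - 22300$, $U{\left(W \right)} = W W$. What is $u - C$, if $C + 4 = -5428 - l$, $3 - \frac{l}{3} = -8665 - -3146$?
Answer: $12467$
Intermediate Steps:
$U{\left(W \right)} = W^{2}$
$l = 16566$ ($l = 9 - 3 \left(-8665 - -3146\right) = 9 - 3 \left(-8665 + 3146\right) = 9 - -16557 = 9 + 16557 = 16566$)
$u = -9531$ ($u = \left(-113\right)^{2} - 22300 = 12769 - 22300 = -9531$)
$C = -21998$ ($C = -4 - 21994 = -21998$)
$u - C = -9531 - -21998 = -9531 + 21998 = 12467$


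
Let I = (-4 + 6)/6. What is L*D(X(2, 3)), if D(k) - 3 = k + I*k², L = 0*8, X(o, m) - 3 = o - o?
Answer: 0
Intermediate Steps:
X(o, m) = 3 (X(o, m) = 3 + (o - o) = 3 + 0 = 3)
L = 0
I = ⅓ (I = 2*(⅙) = ⅓ ≈ 0.33333)
D(k) = 3 + k + k²/3 (D(k) = 3 + (k + k²/3) = 3 + k + k²/3)
L*D(X(2, 3)) = 0*(3 + 3 + (⅓)*3²) = 0*(3 + 3 + (⅓)*9) = 0*(3 + 3 + 3) = 0*9 = 0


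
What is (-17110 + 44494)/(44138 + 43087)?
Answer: 9128/29075 ≈ 0.31395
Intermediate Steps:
(-17110 + 44494)/(44138 + 43087) = 27384/87225 = 27384*(1/87225) = 9128/29075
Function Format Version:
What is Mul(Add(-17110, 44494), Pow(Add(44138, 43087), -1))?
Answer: Rational(9128, 29075) ≈ 0.31395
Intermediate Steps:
Mul(Add(-17110, 44494), Pow(Add(44138, 43087), -1)) = Mul(27384, Pow(87225, -1)) = Mul(27384, Rational(1, 87225)) = Rational(9128, 29075)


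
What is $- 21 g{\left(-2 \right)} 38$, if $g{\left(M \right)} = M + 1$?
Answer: $798$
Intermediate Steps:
$g{\left(M \right)} = 1 + M$
$- 21 g{\left(-2 \right)} 38 = - 21 \left(1 - 2\right) 38 = \left(-21\right) \left(-1\right) 38 = 21 \cdot 38 = 798$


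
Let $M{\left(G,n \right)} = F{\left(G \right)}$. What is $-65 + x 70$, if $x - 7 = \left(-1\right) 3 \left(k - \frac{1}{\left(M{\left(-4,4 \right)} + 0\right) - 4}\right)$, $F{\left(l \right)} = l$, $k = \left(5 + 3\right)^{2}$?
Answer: $- \frac{52165}{4} \approx -13041.0$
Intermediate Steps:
$k = 64$ ($k = 8^{2} = 64$)
$M{\left(G,n \right)} = G$
$x = - \frac{1483}{8}$ ($x = 7 + \left(-1\right) 3 \left(64 - \frac{1}{\left(-4 + 0\right) - 4}\right) = 7 - 3 \left(64 - \frac{1}{-4 - 4}\right) = 7 - 3 \left(64 - \frac{1}{-8}\right) = 7 - 3 \left(64 - - \frac{1}{8}\right) = 7 - 3 \left(64 + \frac{1}{8}\right) = 7 - \frac{1539}{8} = - \frac{1483}{8} \approx -185.38$)
$-65 + x 70 = -65 - \frac{51905}{4} = - \frac{52165}{4}$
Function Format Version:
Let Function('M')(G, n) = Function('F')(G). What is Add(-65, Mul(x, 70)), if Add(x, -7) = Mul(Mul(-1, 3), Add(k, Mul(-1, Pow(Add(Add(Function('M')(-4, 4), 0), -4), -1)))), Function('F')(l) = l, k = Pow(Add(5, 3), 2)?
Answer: Rational(-52165, 4) ≈ -13041.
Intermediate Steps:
k = 64 (k = Pow(8, 2) = 64)
Function('M')(G, n) = G
x = Rational(-1483, 8) (x = Add(7, Mul(Mul(-1, 3), Add(64, Mul(-1, Pow(Add(Add(-4, 0), -4), -1))))) = Add(7, Mul(-3, Add(64, Mul(-1, Pow(Add(-4, -4), -1))))) = Add(7, Mul(-3, Add(64, Mul(-1, Pow(-8, -1))))) = Add(7, Mul(-3, Add(64, Mul(-1, Rational(-1, 8))))) = Add(7, Mul(-3, Add(64, Rational(1, 8)))) = Add(7, Mul(-3, Rational(513, 8))) = Add(7, Rational(-1539, 8)) = Rational(-1483, 8) ≈ -185.38)
Add(-65, Mul(x, 70)) = Add(-65, Mul(Rational(-1483, 8), 70)) = Add(-65, Rational(-51905, 4)) = Rational(-52165, 4)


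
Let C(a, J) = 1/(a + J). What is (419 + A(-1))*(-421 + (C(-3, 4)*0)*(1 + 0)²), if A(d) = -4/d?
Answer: -178083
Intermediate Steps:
C(a, J) = 1/(J + a)
(419 + A(-1))*(-421 + (C(-3, 4)*0)*(1 + 0)²) = (419 - 4/(-1))*(-421 + (0/(4 - 3))*(1 + 0)²) = (419 - 4*(-1))*(-421 + (0/1)*1²) = (419 + 4)*(-421 + (1*0)*1) = 423*(-421 + 0*1) = 423*(-421 + 0) = 423*(-421) = -178083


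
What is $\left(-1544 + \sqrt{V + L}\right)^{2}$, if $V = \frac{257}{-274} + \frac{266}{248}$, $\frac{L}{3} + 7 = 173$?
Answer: $\frac{40506767079}{16988} - \frac{91096 \sqrt{10324457}}{4247} \approx 2.3155 \cdot 10^{6}$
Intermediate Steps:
$L = 498$ ($L = -21 + 3 \cdot 173 = -21 + 519 = 498$)
$V = \frac{2287}{16988}$ ($V = 257 \left(- \frac{1}{274}\right) + 266 \cdot \frac{1}{248} = - \frac{257}{274} + \frac{133}{124} = \frac{2287}{16988} \approx 0.13462$)
$\left(-1544 + \sqrt{V + L}\right)^{2} = \left(-1544 + \sqrt{\frac{2287}{16988} + 498}\right)^{2} = \left(-1544 + \sqrt{\frac{8462311}{16988}}\right)^{2} = \left(-1544 + \frac{59 \sqrt{10324457}}{8494}\right)^{2}$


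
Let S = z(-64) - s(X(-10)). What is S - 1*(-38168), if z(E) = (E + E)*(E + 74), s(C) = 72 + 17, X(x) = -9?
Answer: 36799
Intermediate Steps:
s(C) = 89
z(E) = 2*E*(74 + E) (z(E) = (2*E)*(74 + E) = 2*E*(74 + E))
S = -1369 (S = 2*(-64)*(74 - 64) - 1*89 = 2*(-64)*10 - 89 = -1280 - 89 = -1369)
S - 1*(-38168) = -1369 - 1*(-38168) = -1369 + 38168 = 36799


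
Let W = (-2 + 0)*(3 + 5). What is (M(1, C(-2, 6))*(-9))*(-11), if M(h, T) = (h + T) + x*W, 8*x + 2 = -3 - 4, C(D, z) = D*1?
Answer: 1683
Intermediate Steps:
C(D, z) = D
W = -16 (W = -2*8 = -16)
x = -9/8 (x = -¼ + (-3 - 4)/8 = -¼ + (⅛)*(-7) = -¼ - 7/8 = -9/8 ≈ -1.1250)
M(h, T) = 18 + T + h (M(h, T) = (h + T) - 9/8*(-16) = (T + h) + 18 = 18 + T + h)
(M(1, C(-2, 6))*(-9))*(-11) = ((18 - 2 + 1)*(-9))*(-11) = (17*(-9))*(-11) = -153*(-11) = 1683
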